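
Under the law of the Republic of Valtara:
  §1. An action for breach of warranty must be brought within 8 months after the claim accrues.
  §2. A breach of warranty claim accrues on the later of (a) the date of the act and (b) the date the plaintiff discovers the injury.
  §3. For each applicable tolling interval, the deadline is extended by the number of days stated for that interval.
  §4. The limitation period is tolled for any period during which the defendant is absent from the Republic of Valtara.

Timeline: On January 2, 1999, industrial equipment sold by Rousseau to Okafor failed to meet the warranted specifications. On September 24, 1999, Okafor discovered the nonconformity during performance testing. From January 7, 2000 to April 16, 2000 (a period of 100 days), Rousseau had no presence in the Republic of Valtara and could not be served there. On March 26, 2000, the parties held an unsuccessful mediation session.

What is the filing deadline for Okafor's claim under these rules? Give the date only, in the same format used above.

The claim accrued on September 24, 1999 — the later of the January 2, 1999 act and the September 24, 1999 discovery.
Adding the 8 months base period to September 24, 1999 gives a deadline of May 24, 2000, before any tolling.
The defendant's absence from the jurisdiction from January 7, 2000 to April 16, 2000 tolled the period for 100 days, extending the deadline to September 1, 2000.
The other events in the timeline have no effect on the limitation period under the stated rules.

September 1, 2000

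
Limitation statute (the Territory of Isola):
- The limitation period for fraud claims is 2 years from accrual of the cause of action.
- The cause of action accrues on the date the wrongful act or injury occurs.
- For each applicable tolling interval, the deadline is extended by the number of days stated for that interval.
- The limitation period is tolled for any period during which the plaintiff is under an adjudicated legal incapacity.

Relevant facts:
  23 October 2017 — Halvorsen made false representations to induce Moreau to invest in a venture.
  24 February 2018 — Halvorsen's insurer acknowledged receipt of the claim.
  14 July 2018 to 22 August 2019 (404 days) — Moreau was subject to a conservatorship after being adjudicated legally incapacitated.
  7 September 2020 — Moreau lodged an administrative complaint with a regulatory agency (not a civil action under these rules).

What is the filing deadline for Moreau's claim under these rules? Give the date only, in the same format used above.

The claim accrued on 23 October 2017, when the wrongful act occurred.
2 years from 23 October 2017 is 23 October 2019.
The period was tolled for 404 days by the plaintiff's legal incapacity (14 July 2018 to 22 August 2019), pushing the deadline to 30 November 2020.
None of the other events listed affects the running of the period under the stated rules.

30 November 2020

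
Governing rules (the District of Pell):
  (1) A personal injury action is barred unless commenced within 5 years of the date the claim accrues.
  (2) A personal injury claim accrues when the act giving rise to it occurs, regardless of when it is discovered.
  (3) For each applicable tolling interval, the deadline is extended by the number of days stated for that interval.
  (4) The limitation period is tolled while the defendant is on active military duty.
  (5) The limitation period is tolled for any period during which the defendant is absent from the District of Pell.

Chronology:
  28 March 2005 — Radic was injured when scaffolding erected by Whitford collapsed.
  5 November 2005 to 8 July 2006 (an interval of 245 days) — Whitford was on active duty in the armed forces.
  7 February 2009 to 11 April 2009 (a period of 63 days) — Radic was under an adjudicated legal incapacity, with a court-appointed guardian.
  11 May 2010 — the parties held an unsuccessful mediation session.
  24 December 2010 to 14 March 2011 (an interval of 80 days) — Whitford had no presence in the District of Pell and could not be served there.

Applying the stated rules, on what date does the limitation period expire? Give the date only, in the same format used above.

28 November 2010

The claim accrued on 28 March 2005, when the wrongful act occurred.
Adding the 5 years base period to 28 March 2005 gives a deadline of 28 March 2010, before any tolling.
The defendant's active military service from 5 November 2005 to 8 July 2006 tolled the period for 245 days, extending the deadline to 28 November 2010.
The defendant's absence from the jurisdiction from 24 December 2010 to 14 March 2011 began after the period had already run on 28 November 2010, so it has no tolling effect.
The plaintiff's legal incapacity from 7 February 2009 to 11 April 2009 does not toll the period, because no stated rule makes the plaintiff's incapacity a tolling event.
The other events in the timeline have no effect on the limitation period under the stated rules.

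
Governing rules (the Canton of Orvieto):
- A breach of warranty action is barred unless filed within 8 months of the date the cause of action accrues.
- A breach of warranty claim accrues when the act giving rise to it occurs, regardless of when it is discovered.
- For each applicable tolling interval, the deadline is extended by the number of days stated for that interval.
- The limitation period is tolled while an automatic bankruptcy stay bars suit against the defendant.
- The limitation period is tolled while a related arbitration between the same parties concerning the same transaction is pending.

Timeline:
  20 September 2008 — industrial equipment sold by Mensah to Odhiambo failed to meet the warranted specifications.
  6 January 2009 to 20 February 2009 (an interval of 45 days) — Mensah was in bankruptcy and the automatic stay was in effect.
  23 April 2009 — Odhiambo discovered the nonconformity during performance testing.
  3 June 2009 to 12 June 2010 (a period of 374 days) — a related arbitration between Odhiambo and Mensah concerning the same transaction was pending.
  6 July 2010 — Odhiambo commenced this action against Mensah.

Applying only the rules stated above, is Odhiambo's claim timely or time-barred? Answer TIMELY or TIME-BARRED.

TIMELY

The claim accrued on 20 September 2008, when the wrongful act occurred; under the stated occurrence rule the 23 April 2009 discovery does not delay accrual.
8 months from 20 September 2008 is 20 May 2009.
The period was tolled for 45 days by the automatic bankruptcy stay (6 January 2009 to 20 February 2009), pushing the deadline to 4 July 2009.
Because the pending related arbitration ran from 3 June 2009 to 12 June 2010, the deadline is extended by 374 days to 13 July 2010.
Filing on 6 July 2010 beat the 13 July 2010 deadline — the action is timely.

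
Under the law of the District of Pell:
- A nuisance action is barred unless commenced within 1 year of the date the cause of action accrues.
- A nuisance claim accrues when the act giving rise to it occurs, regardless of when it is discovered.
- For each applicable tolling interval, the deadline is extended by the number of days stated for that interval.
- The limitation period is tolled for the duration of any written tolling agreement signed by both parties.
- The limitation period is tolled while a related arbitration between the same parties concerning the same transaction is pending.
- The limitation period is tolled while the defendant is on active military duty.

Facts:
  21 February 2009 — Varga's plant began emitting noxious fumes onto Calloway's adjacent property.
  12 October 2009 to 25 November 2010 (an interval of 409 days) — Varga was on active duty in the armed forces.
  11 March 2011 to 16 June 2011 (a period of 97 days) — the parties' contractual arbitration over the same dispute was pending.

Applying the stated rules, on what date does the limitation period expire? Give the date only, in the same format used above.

12 July 2011

The cause of action accrued on 21 February 2009, the date of the act.
The untolled deadline — 1 year after 21 February 2009 — is 21 February 2010.
The defendant's active military service from 12 October 2009 to 25 November 2010 tolled the period for 409 days, extending the deadline to 6 April 2011.
The pending related arbitration from 11 March 2011 to 16 June 2011 tolled the period for 97 days, extending the deadline to 12 July 2011.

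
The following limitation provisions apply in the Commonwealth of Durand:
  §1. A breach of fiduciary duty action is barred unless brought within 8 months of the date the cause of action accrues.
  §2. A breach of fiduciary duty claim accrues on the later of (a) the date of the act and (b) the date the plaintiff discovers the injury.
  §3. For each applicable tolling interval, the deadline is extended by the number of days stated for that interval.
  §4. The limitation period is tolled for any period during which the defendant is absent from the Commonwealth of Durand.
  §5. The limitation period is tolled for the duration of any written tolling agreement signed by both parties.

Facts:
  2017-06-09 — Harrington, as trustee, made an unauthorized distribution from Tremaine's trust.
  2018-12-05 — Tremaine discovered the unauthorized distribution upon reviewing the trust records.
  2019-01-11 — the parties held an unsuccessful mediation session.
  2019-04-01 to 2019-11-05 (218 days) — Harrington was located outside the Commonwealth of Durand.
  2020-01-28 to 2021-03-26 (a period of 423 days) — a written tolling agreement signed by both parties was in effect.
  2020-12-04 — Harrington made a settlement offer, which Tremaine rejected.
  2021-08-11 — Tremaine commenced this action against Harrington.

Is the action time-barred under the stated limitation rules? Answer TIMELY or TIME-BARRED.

TIME-BARRED

Taking the later of the act (2017-06-09) and discovery (2018-12-05), the claim accrued on 2018-12-05.
Adding the 8 months base period to 2018-12-05 gives a deadline of 2019-08-05, before any tolling.
The period was tolled for 218 days by the defendant's absence from the jurisdiction (2019-04-01 to 2019-11-05), pushing the deadline to 2020-03-10.
Because the written tolling agreement ran from 2020-01-28 to 2021-03-26, the deadline is extended by 423 days to 2021-05-07.
The other events in the timeline have no effect on the limitation period under the stated rules.
The 2021-08-11 filing falls after the 2021-05-07 deadline; the claim is time-barred.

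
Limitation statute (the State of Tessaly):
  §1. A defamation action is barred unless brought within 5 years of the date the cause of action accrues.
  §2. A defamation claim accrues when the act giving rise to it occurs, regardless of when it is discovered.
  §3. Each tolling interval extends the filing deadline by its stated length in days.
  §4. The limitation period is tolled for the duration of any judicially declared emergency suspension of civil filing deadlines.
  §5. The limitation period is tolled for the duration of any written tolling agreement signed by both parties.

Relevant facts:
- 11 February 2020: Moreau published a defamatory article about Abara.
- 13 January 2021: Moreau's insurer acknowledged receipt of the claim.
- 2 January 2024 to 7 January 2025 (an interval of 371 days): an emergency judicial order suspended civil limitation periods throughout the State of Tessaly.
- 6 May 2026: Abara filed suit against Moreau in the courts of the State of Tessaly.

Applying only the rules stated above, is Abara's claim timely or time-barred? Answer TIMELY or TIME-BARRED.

The limitation period began to run on 11 February 2020.
5 years from 11 February 2020 is 11 February 2025.
Because the emergency suspension of filing deadlines ran from 2 January 2024 to 7 January 2025, the deadline is extended by 371 days to 17 February 2026.
None of the other events listed affects the running of the period under the stated rules.
Filing on 6 May 2026 missed the 17 February 2026 deadline — the action is time-barred.

TIME-BARRED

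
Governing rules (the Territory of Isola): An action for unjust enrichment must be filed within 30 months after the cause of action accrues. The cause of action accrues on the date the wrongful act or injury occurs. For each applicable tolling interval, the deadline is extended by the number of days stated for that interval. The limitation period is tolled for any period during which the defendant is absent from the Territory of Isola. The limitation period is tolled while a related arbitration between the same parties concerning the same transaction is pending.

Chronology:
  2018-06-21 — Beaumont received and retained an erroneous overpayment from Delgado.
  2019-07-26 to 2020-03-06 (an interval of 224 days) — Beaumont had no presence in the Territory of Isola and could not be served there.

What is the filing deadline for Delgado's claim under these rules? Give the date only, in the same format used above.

2021-08-02

The claim accrued on 2018-06-21, when the wrongful act occurred.
The untolled deadline — 30 months after 2018-06-21 — is 2020-12-21.
Because the defendant's absence from the jurisdiction ran from 2019-07-26 to 2020-03-06, the deadline is extended by 224 days to 2021-08-02.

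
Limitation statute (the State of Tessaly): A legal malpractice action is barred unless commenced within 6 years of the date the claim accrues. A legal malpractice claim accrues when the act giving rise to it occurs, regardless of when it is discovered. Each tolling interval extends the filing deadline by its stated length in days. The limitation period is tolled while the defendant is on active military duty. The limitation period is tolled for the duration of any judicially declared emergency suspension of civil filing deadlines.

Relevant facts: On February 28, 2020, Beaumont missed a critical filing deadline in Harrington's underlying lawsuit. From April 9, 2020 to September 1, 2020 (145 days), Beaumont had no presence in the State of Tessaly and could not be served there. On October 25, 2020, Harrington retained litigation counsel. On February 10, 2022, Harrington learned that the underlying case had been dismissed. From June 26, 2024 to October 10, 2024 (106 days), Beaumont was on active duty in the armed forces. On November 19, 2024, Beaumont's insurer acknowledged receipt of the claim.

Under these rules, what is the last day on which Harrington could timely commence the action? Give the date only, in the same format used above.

Because the rule ties accrual to occurrence, the claim accrued on February 28, 2020, not on the February 10, 2022 discovery date.
Adding the 6 years base period to February 28, 2020 gives a deadline of February 28, 2026, before any tolling.
Because the defendant's active military service ran from June 26, 2024 to October 10, 2024, the deadline is extended by 106 days to June 14, 2026.
The defendant's absence from the jurisdiction from April 9, 2020 to September 1, 2020 does not toll the period, because no stated rule makes the defendant's absence a tolling event.
The other events in the timeline have no effect on the limitation period under the stated rules.

June 14, 2026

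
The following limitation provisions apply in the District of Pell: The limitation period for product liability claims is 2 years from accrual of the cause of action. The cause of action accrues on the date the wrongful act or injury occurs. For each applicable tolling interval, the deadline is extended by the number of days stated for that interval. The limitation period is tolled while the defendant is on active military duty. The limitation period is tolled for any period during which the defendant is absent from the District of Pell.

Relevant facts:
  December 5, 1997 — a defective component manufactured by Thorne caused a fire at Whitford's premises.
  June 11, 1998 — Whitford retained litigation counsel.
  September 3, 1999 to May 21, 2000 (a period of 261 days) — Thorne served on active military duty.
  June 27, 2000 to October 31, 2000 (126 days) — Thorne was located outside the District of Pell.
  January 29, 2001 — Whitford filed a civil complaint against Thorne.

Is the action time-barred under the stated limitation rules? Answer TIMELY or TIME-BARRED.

TIME-BARRED

The claim accrued on December 5, 1997, when the wrongful act occurred.
2 years from December 5, 1997 is December 5, 1999.
Because the defendant's active military service ran from September 3, 1999 to May 21, 2000, the deadline is extended by 261 days to August 22, 2000.
Because the defendant's absence from the jurisdiction ran from June 27, 2000 to October 31, 2000, the deadline is extended by 126 days to December 26, 2000.
None of the other events listed affects the running of the period under the stated rules.
Filing on January 29, 2001 missed the December 26, 2000 deadline — the action is time-barred.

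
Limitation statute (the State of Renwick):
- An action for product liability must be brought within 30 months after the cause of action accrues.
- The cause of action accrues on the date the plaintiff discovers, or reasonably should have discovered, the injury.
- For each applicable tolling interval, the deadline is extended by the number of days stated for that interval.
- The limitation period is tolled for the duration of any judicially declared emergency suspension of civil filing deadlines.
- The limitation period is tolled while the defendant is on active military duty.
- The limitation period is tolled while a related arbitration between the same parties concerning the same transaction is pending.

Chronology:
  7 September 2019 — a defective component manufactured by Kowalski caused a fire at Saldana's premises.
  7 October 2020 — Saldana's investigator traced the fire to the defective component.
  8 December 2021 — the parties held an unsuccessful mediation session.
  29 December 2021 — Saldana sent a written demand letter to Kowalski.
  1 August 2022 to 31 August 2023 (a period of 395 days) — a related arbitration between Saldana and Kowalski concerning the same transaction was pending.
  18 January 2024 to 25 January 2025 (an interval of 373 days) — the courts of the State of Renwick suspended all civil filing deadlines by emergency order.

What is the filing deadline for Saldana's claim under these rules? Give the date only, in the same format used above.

Accrual is tied to discovery, so the period began on 7 October 2020 rather than on 7 September 2019 when the act occurred.
Adding the 30 months base period to 7 October 2020 gives a deadline of 7 April 2023, before any tolling.
The period was tolled for 395 days by the pending related arbitration (1 August 2022 to 31 August 2023), pushing the deadline to 6 May 2024.
Because the emergency suspension of filing deadlines ran from 18 January 2024 to 25 January 2025, the deadline is extended by 373 days to 14 May 2025.
None of the other events listed affects the running of the period under the stated rules.

14 May 2025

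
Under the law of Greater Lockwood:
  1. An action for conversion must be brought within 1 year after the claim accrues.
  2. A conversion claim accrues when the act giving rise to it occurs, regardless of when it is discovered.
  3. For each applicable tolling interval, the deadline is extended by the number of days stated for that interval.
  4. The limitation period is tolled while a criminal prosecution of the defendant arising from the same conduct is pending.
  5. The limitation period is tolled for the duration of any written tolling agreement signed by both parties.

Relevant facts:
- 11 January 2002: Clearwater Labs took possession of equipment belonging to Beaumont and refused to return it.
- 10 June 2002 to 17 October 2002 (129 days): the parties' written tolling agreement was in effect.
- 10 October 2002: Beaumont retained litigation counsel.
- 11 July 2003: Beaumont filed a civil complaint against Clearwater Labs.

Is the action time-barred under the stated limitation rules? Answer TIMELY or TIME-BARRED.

The claim accrued on 11 January 2002, when the wrongful act occurred.
The untolled deadline — 1 year after 11 January 2002 — is 11 January 2003.
The written tolling agreement from 10 June 2002 to 17 October 2002 tolled the period for 129 days, extending the deadline to 20 May 2003.
Nothing else in the chronology tolls or restarts the period.
The 11 July 2003 filing falls after the 20 May 2003 deadline; the claim is time-barred.

TIME-BARRED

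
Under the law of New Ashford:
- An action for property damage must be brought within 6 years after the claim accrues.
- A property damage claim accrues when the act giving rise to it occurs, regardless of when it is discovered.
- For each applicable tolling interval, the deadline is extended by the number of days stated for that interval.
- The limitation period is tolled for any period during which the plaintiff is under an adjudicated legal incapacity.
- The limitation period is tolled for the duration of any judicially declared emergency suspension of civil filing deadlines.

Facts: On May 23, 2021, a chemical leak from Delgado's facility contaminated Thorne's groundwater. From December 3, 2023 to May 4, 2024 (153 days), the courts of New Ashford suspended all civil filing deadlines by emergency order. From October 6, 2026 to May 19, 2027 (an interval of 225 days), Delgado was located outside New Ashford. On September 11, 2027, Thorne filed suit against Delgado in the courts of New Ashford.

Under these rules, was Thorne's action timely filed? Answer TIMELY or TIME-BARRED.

TIMELY

The claim accrued on May 23, 2021, the date of the act.
Adding the 6 years base period to May 23, 2021 gives a deadline of May 23, 2027, before any tolling.
The period was tolled for 153 days by the emergency suspension of filing deadlines (December 3, 2023 to May 4, 2024), pushing the deadline to October 23, 2027.
The defendant's absence from the jurisdiction from October 6, 2026 to May 19, 2027 does not toll the period, because no stated rule makes the defendant's absence a tolling event.
Thorne filed on September 11, 2027, before the October 23, 2027 deadline, so the action is timely.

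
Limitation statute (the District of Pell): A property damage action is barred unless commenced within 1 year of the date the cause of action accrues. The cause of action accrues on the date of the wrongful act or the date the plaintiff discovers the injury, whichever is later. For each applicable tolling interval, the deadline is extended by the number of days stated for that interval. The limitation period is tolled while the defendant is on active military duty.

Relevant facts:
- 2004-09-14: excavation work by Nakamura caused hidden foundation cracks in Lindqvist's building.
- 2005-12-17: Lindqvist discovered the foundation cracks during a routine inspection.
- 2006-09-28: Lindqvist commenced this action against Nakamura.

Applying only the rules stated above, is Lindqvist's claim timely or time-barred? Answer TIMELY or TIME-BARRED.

TIMELY

The claim accrued on 2005-12-17 — the later of the 2004-09-14 act and the 2005-12-17 discovery.
1 year from 2005-12-17 is 2006-12-17.
Filing on 2006-09-28 beat the 2006-12-17 deadline — the action is timely.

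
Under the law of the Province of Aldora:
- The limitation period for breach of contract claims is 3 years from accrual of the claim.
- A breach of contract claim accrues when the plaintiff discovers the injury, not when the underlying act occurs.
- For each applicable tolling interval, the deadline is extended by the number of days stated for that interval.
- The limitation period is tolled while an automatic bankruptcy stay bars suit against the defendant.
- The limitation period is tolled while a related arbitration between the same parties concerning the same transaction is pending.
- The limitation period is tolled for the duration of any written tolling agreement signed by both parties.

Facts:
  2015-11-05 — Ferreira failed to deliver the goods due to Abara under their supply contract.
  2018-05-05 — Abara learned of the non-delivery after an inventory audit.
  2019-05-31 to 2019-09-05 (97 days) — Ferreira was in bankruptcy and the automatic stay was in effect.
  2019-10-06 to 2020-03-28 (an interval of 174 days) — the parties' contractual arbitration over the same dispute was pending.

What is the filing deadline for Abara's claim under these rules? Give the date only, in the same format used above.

2022-01-31

Under the discovery rule, the claim accrued on 2018-05-05, when Abara discovered the injury — not on the 2015-11-05 date of the underlying act.
3 years from 2018-05-05 is 2021-05-05.
The period was tolled for 97 days by the automatic bankruptcy stay (2019-05-31 to 2019-09-05), pushing the deadline to 2021-08-10.
Because the pending related arbitration ran from 2019-10-06 to 2020-03-28, the deadline is extended by 174 days to 2022-01-31.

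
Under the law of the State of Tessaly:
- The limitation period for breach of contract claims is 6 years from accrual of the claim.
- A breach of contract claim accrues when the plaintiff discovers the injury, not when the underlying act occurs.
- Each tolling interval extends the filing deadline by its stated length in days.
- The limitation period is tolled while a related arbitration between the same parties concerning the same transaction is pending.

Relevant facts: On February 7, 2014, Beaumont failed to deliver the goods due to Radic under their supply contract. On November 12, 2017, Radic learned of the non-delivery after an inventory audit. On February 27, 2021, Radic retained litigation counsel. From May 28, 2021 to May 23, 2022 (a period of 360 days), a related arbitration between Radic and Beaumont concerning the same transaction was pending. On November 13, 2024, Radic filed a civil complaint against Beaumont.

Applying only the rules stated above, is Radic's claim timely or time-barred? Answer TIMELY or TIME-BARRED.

TIME-BARRED

Accrual is tied to discovery, so the period began on November 12, 2017 rather than on February 7, 2014 when the act occurred.
6 years from November 12, 2017 is November 12, 2023.
The period was tolled for 360 days by the pending related arbitration (May 28, 2021 to May 23, 2022), pushing the deadline to November 6, 2024.
The other events in the timeline have no effect on the limitation period under the stated rules.
Filing on November 13, 2024 missed the November 6, 2024 deadline — the action is time-barred.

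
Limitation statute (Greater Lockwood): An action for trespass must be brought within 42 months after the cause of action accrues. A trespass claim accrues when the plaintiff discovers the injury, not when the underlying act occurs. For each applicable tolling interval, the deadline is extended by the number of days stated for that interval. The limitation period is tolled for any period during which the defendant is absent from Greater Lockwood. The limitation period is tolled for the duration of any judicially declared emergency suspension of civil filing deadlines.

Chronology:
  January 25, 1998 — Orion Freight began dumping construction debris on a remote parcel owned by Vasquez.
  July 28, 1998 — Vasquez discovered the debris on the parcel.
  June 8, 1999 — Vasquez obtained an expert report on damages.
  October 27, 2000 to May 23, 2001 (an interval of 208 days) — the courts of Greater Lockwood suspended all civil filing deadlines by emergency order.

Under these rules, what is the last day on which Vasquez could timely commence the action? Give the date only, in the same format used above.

The claim did not accrue until Vasquez discovered the injury on July 28, 1998; the January 25, 1998 act date does not start the clock under the stated rule.
Adding the 42 months base period to July 28, 1998 gives a deadline of January 28, 2002, before any tolling.
The period was tolled for 208 days by the emergency suspension of filing deadlines (October 27, 2000 to May 23, 2001), pushing the deadline to August 24, 2002.
Nothing else in the chronology tolls or restarts the period.

August 24, 2002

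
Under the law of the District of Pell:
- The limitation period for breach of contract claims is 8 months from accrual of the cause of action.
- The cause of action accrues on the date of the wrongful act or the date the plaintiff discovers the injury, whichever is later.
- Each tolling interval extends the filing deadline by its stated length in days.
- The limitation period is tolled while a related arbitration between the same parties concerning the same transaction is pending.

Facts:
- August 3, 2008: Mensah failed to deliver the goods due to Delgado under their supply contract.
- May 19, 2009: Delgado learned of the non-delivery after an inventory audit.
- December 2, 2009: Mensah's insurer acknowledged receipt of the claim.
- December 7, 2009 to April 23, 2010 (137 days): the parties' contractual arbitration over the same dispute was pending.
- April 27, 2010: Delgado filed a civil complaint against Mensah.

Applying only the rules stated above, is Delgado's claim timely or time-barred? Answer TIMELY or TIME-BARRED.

TIMELY

Taking the later of the act (August 3, 2008) and discovery (May 19, 2009), the claim accrued on May 19, 2009.
8 months from May 19, 2009 is January 19, 2010.
Because the pending related arbitration ran from December 7, 2009 to April 23, 2010, the deadline is extended by 137 days to June 5, 2010.
The other events in the timeline have no effect on the limitation period under the stated rules.
Delgado filed on April 27, 2010, before the June 5, 2010 deadline, so the action is timely.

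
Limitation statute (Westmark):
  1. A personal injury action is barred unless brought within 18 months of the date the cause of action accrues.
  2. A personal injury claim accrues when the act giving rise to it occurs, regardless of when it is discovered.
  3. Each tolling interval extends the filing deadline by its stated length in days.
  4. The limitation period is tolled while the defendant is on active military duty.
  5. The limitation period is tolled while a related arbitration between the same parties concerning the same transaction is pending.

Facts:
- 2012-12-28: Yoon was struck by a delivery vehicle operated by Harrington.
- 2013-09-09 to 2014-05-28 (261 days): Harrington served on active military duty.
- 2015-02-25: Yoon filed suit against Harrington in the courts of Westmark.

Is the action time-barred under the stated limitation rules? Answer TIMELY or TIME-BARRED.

The claim accrued on 2012-12-28, when the wrongful act occurred.
The untolled deadline — 18 months after 2012-12-28 — is 2014-06-28.
The defendant's active military service from 2013-09-09 to 2014-05-28 tolled the period for 261 days, extending the deadline to 2015-03-16.
Yoon filed on 2015-02-25, before the 2015-03-16 deadline, so the action is timely.

TIMELY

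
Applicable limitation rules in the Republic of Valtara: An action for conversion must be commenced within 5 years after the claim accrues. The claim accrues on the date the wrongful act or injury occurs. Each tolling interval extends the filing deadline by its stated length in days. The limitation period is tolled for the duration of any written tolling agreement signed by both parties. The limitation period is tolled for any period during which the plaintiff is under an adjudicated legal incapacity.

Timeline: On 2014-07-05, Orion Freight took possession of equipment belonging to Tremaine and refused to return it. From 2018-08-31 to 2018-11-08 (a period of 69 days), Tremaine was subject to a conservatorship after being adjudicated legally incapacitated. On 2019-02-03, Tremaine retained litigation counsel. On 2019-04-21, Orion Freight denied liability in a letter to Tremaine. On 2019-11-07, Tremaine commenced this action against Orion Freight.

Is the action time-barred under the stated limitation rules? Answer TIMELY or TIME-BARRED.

The claim accrued on 2014-07-05, when the wrongful act occurred.
5 years from 2014-07-05 is 2019-07-05.
The period was tolled for 69 days by the plaintiff's legal incapacity (2018-08-31 to 2018-11-08), pushing the deadline to 2019-09-12.
None of the other events listed affects the running of the period under the stated rules.
Tremaine filed on 2019-11-07, after the 2019-09-12 deadline, so the action is time-barred.

TIME-BARRED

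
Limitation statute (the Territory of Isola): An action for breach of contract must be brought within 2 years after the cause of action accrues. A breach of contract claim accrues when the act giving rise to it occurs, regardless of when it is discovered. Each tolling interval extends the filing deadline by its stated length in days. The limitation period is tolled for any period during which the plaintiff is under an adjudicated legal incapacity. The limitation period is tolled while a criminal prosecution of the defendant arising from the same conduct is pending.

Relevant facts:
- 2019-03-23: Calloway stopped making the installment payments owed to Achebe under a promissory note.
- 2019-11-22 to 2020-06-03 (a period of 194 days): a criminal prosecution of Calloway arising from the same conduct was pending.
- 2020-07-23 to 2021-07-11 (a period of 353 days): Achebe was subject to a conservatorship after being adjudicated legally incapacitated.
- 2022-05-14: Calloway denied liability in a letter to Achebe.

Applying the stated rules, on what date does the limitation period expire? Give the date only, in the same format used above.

2022-09-21

The limitation period began to run on 2019-03-23.
Adding the 2 years base period to 2019-03-23 gives a deadline of 2021-03-23, before any tolling.
The period was tolled for 194 days by the pending criminal prosecution (2019-11-22 to 2020-06-03), pushing the deadline to 2021-10-03.
The period was tolled for 353 days by the plaintiff's legal incapacity (2020-07-23 to 2021-07-11), pushing the deadline to 2022-09-21.
None of the other events listed affects the running of the period under the stated rules.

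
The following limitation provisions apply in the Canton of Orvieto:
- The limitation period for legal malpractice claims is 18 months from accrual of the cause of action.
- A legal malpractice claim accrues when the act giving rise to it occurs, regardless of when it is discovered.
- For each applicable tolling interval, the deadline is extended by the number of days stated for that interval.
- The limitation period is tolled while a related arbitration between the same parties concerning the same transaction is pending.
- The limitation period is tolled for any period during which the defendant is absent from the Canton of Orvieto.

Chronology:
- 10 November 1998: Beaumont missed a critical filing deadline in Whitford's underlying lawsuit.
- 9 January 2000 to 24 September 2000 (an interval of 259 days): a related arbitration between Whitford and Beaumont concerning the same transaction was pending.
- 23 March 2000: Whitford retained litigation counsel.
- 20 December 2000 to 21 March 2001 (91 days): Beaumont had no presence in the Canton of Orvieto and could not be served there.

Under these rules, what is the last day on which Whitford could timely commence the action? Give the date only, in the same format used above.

25 April 2001

The cause of action accrued on 10 November 1998, the date of the act.
Adding the 18 months base period to 10 November 1998 gives a deadline of 10 May 2000, before any tolling.
Because the pending related arbitration ran from 9 January 2000 to 24 September 2000, the deadline is extended by 259 days to 24 January 2001.
The period was tolled for 91 days by the defendant's absence from the jurisdiction (20 December 2000 to 21 March 2001), pushing the deadline to 25 April 2001.
Nothing else in the chronology tolls or restarts the period.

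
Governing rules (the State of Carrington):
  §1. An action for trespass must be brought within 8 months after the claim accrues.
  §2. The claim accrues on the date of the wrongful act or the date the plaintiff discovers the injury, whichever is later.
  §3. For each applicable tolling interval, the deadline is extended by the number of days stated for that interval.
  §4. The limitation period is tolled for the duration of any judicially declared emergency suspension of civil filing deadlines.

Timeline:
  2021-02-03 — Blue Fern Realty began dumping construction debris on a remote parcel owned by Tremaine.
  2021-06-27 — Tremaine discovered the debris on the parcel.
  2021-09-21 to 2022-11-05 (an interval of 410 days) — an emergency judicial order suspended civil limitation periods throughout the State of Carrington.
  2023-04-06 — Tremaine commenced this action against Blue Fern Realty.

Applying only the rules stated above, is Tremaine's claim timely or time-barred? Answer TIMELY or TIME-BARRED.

Taking the later of the act (2021-02-03) and discovery (2021-06-27), the claim accrued on 2021-06-27.
8 months from 2021-06-27 is 2022-02-27.
The emergency suspension of filing deadlines from 2021-09-21 to 2022-11-05 tolled the period for 410 days, extending the deadline to 2023-04-13.
Tremaine filed on 2023-04-06, before the 2023-04-13 deadline, so the action is timely.

TIMELY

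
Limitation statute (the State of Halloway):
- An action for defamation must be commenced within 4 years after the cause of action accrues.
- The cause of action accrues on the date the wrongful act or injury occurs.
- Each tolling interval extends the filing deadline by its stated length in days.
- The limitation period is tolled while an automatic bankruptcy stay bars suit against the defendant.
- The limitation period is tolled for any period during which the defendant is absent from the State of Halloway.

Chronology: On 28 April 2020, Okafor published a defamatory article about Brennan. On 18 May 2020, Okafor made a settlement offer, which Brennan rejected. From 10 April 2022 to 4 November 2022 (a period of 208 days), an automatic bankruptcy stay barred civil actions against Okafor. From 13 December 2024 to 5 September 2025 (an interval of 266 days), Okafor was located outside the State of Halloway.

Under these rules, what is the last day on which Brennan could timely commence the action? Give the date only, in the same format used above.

The cause of action accrued on 28 April 2020, the date of the act.
4 years from 28 April 2020 is 28 April 2024.
The period was tolled for 208 days by the automatic bankruptcy stay (10 April 2022 to 4 November 2022), pushing the deadline to 22 November 2024.
The defendant's absence from the jurisdiction from 13 December 2024 to 5 September 2025 began after the period had already run on 22 November 2024, so it has no tolling effect.
The other events in the timeline have no effect on the limitation period under the stated rules.

22 November 2024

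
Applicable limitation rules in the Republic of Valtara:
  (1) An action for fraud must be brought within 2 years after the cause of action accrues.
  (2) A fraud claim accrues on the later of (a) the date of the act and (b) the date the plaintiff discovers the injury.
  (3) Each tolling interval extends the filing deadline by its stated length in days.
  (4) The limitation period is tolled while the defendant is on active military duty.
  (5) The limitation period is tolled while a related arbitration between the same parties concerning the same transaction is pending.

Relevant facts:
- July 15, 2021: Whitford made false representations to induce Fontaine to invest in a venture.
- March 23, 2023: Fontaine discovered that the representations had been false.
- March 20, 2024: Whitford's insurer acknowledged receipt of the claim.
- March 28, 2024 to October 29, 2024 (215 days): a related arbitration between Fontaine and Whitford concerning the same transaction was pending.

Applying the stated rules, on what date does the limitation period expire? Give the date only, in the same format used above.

October 24, 2025

The claim accrued on March 23, 2023 — the later of the July 15, 2021 act and the March 23, 2023 discovery.
2 years from March 23, 2023 is March 23, 2025.
The pending related arbitration from March 28, 2024 to October 29, 2024 tolled the period for 215 days, extending the deadline to October 24, 2025.
The other events in the timeline have no effect on the limitation period under the stated rules.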